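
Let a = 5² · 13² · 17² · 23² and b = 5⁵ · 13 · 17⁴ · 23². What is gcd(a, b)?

min exponent per shared prime: 5² · 13 · 17² · 23² = 49686325

49686325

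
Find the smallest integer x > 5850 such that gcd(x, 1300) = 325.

6175

1300 = 325·4. Any x with gcd(x, 1300) = 325 is a multiple of 325, say 325s, with s coprime to 4.
Need s > 5850/325, so s ≥ 19. First s ≥ 19 with gcd(s, 4) = 1 is s = 19. Thus x = 325·19 = 6175.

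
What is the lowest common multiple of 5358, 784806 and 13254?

700831758

lcm(5358, 784806) = 5358·784806/gcd = 4204990548/282 = 14911314
lcm(14911314, 13254) = 14911314·13254/gcd = 197634555756/282 = 700831758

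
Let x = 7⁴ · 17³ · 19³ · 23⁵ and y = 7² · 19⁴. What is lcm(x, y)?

max exponent per prime: 7⁴ · 17³ · 19⁴ · 23⁵ = 9894469362735127639

9894469362735127639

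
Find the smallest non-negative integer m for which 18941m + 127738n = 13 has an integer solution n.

843

Euclid: 127738 = 6·18941 + 14092; 18941 = 1·14092 + 4849; 14092 = 2·4849 + 4394; 4849 = 1·4394 + 455; 4394 = 9·455 + 299; 455 = 1·299 + 156; 299 = 1·156 + 143; 156 = 1·143 + 13; 143 = 11·13 + 0 → gcd = 13; 13 = 13·1.
Back-substitution yields 18941·(843) + 127738·(-125) = 13, so one solution is m = 843·1 = 843, n = -125·1 = -125.
Solutions in m differ by 127738/13 = 9826; the one in [0, 9826) is 843 mod 9826 = 843.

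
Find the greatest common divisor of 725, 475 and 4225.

25

gcd(725, 475): 725 = 1·475 + 250; 475 = 1·250 + 225; 250 = 1·225 + 25; 225 = 9·25 + 0 → 25
gcd(25, 4225): 4225 = 169·25 + 0 → 25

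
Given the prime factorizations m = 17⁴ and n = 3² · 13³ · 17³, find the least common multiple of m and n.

max exponent per prime: 3² · 13³ · 17⁴ = 1651460733

1651460733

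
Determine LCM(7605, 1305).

220545

7605 = 3² · 5 · 13²; 1305 = 3² · 5 · 29
max exponents: 3² · 5 · 13² · 29 = 220545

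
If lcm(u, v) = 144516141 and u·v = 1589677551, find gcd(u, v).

gcd·lcm = product, so gcd = 1589677551/144516141 = 11.

11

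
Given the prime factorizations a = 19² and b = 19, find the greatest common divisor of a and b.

19

min exponent per shared prime: 19 = 19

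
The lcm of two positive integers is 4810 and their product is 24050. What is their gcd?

5

gcd·lcm = product, so gcd = 24050/4810 = 5.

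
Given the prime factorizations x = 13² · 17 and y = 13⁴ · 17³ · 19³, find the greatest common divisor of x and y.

min exponent per shared prime: 13² · 17 = 2873

2873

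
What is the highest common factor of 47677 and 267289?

1

47677 = 7³ · 139
267289 = 11² · 47²
Common: 1 = 1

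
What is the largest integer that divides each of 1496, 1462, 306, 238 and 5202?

34

1496 = 2³ · 11 · 17; 1462 = 2 · 17 · 43; 306 = 2 · 3² · 17; 238 = 2 · 7 · 17; 5202 = 2 · 3² · 17²
gcd takes min exponent of each prime: 2 · 17 = 34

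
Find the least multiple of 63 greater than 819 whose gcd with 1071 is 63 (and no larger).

882

1071 = 63·17. Any a with gcd(a, 1071) = 63 is a multiple of 63, say 63s, with s coprime to 17.
Need s > 819/63, so s ≥ 14. First s ≥ 14 with gcd(s, 17) = 1 is s = 14. Thus a = 63·14 = 882.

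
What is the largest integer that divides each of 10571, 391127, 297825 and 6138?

11

gcd(10571, 391127): 391127 = 37·10571 + 0 → 10571
gcd(10571, 297825): 297825 = 28·10571 + 1837; 10571 = 5·1837 + 1386; 1837 = 1·1386 + 451; 1386 = 3·451 + 33; 451 = 13·33 + 22; 33 = 1·22 + 11; 22 = 2·11 + 0 → 11
gcd(11, 6138): 6138 = 558·11 + 0 → 11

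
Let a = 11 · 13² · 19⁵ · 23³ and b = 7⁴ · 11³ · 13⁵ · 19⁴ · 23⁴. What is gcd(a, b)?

2947659413413

min exponent per shared prime: 11 · 13² · 19⁴ · 23³ = 2947659413413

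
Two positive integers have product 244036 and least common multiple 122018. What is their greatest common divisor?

From gcd × lcm = ab: gcd = 244036 / 122018 = 2.

2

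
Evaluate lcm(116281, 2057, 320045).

116281 = 11² · 31²; 2057 = 11² · 17; 320045 = 5 · 11² · 23²
lcm takes max exponent of each prime: 5 · 11² · 17 · 23² · 31² = 5228575165

5228575165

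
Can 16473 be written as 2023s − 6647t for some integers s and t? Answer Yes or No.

Yes

gcd(2023, 6647): 6647 = 3·2023 + 578; 2023 = 3·578 + 289; 578 = 2·289 + 0 → 289
289 divides 16473, so a solution exists.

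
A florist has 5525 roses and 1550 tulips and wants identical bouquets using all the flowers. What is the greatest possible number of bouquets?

Euclid: 5525 = 3·1550 + 875; 1550 = 1·875 + 675; 875 = 1·675 + 200; 675 = 3·200 + 75; 200 = 2·75 + 50; 75 = 1·50 + 25; 50 = 2·25 + 0. Last nonzero remainder: 25.

25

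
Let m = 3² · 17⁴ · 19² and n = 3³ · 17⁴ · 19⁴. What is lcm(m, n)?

293882586507

max exponent per prime: 3³ · 17⁴ · 19⁴ = 293882586507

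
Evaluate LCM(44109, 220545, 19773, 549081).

44109 = 3² · 13² · 29; 220545 = 3² · 5 · 13² · 29; 19773 = 3² · 13³; 549081 = 3² · 13² · 19²
lcm takes max exponent of each prime: 3² · 5 · 13³ · 19² · 29 = 1035017685

1035017685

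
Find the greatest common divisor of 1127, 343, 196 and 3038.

1127 = 7² · 23; 343 = 7³; 196 = 2² · 7²; 3038 = 2 · 7² · 31
gcd takes min exponent of each prime: 7² = 49

49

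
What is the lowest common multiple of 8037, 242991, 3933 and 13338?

lcm(8037, 242991) = 8037·242991/gcd = 1952918667/171 = 11420577
lcm(11420577, 3933) = 11420577·3933/gcd = 44917129341/171 = 262673271
lcm(262673271, 13338) = 262673271·13338/gcd = 3503536088598/171 = 20488515138

20488515138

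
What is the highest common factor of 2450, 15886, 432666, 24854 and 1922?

2450 = 2 · 5² · 7²; 15886 = 2 · 13² · 47; 432666 = 2 · 3² · 13 · 43²; 24854 = 2 · 17² · 43; 1922 = 2 · 31²
gcd takes min exponent of each prime: 2 = 2

2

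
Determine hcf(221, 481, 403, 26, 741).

221 = 13 · 17; 481 = 13 · 37; 403 = 13 · 31; 26 = 2 · 13; 741 = 3 · 13 · 19
gcd takes min exponent of each prime: 13 = 13

13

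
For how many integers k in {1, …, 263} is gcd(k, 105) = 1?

Prime factors of 105: 3, 5, 7. Count integers ≤ 263 divisible by none of them.
By inclusion–exclusion: 263 − ⌊263/3⌋ − ⌊263/5⌋ − ⌊263/7⌋ + ⌊263/15⌋ + ⌊263/21⌋ + ⌊263/35⌋ − ⌊263/105⌋ = 121.

121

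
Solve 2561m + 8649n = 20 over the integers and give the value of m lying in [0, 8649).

Euclid: 8649 = 3·2561 + 966; 2561 = 2·966 + 629; 966 = 1·629 + 337; 629 = 1·337 + 292; 337 = 1·292 + 45; 292 = 6·45 + 22; 45 = 2·22 + 1; 22 = 22·1 + 0 → gcd = 1; 20 = 1·20.
Back-substitution yields 2561·(-385) + 8649·(114) = 1, so one solution is m = -385·20 = -7700, n = 114·20 = 2280.
Solutions in m differ by 8649/1 = 8649; the one in [0, 8649) is -7700 mod 8649 = 949.

949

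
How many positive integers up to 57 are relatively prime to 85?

43

85 = 5·17. Inclusion–exclusion on these primes:
57 − ⌊57/5⌋ − ⌊57/17⌋ + ⌊57/85⌋ = 43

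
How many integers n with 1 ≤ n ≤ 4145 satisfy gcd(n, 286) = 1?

Prime factors of 286: 2, 11, 13. Count integers ≤ 4145 divisible by none of them.
By inclusion–exclusion: 4145 − ⌊4145/2⌋ − ⌊4145/11⌋ − ⌊4145/13⌋ + ⌊4145/22⌋ + ⌊4145/26⌋ + ⌊4145/143⌋ − ⌊4145/286⌋ = 1740.

1740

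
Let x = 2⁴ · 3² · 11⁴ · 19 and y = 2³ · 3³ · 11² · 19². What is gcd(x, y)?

165528

min exponent per shared prime: 2³ · 3² · 11² · 19 = 165528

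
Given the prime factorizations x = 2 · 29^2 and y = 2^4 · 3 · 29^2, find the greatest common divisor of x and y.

min exponent per shared prime: 2 · 29^2 = 1682

1682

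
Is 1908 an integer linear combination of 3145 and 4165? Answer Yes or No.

By Bézout, 3145p + 4165q = 1908 has integer solutions iff gcd(3145, 4165) | 1908.
Euclid: 4165 = 1·3145 + 1020; 3145 = 3·1020 + 85; 1020 = 12·85 + 0. gcd = 85; 1908 mod 85 = 38. No.

No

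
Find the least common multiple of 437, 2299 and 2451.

437 = 19 · 23; 2299 = 11² · 19; 2451 = 3 · 19 · 43
lcm takes max exponent of each prime: 3 · 11² · 19 · 23 · 43 = 6821133

6821133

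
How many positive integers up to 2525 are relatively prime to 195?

1243

195 = 3·5·13. Inclusion–exclusion on these primes:
2525 − ⌊2525/3⌋ − ⌊2525/5⌋ − ⌊2525/13⌋ + ⌊2525/15⌋ + ⌊2525/39⌋ + ⌊2525/65⌋ − ⌊2525/195⌋ = 1243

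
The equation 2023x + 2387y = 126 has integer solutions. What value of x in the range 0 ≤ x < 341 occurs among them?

Reduce mod 2387: 2023x ≡ 126 (mod 2387). With g = gcd(2023, 2387) = 7 dividing 126, divide through: 289x ≡ 18 (mod 341).
Since gcd(289, 341) = 1, x ≡ 18·(289)⁻¹ ≡ 39 (mod 341). Smallest non-negative: 39.

39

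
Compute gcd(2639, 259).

7

2639 = 7 · 13 · 29
259 = 7 · 37
Common: 7 = 7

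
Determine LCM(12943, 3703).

6846847

gcd first: 12943 = 3·3703 + 1834; 3703 = 2·1834 + 35; 1834 = 52·35 + 14; 35 = 2·14 + 7; 14 = 2·7 + 0 → gcd = 7
lcm = 12943·3703/gcd = 47927929/7 = 6846847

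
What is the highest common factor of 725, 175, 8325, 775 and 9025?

25

gcd(725, 175): 725 = 4·175 + 25; 175 = 7·25 + 0 → 25
gcd(25, 8325): 8325 = 333·25 + 0 → 25
gcd(25, 775): 775 = 31·25 + 0 → 25
gcd(25, 9025): 9025 = 361·25 + 0 → 25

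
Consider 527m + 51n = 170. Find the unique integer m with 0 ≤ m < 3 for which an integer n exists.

1

Reduce mod 51: 527m ≡ 170 (mod 51). With g = gcd(527, 51) = 17 dividing 170, divide through: 31m ≡ 10 (mod 3).
Since gcd(31, 3) = 1, m ≡ 10·(31)⁻¹ ≡ 1 (mod 3). Smallest non-negative: 1.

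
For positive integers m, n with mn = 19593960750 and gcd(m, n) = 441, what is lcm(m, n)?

For any two positive integers, gcd × lcm equals their product. Hence lcm = 19593960750 / 441 = 44430750.

44430750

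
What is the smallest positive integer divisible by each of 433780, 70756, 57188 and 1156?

lcm(433780, 70756) = 433780·70756/gcd = 30692537680/4 = 7673134420
lcm(7673134420, 57188) = 7673134420·57188/gcd = 438811211210960/4 = 109702802802740
lcm(109702802802740, 1156) = 109702802802740·1156/gcd = 126816440039967440/68 = 1864947647646580

1864947647646580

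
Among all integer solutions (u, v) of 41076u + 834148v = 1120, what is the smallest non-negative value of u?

Euclid: 834148 = 20·41076 + 12628; 41076 = 3·12628 + 3192; 12628 = 3·3192 + 3052; 3192 = 1·3052 + 140; 3052 = 21·140 + 112; 140 = 1·112 + 28; 112 = 4·28 + 0 → gcd = 28; 1120 = 28·40.
Back-substitution yields 41076·(6011) + 834148·(-296) = 28, so one solution is u = 6011·40 = 240440, v = -296·40 = -11840.
Solutions in u differ by 834148/28 = 29791; the one in [0, 29791) is 240440 mod 29791 = 2112.

2112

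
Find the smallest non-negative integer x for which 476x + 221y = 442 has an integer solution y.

gcd(476, 221) = 17 (Euclid: 476 = 2·221 + 34; 221 = 6·34 + 17; 34 = 2·17 + 0), and 17 | 442.
Extended Euclid: 476·(-6) + 221·(13) = 17. Scale by 26: x₀ = -156.
General solution x = x₀ + 13t; reducing mod 13 gives x = 0 (and y = 2).

0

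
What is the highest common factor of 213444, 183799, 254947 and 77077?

5929

213444 = 2² · 3² · 7² · 11²; 183799 = 7² · 11² · 31; 254947 = 7² · 11² · 43; 77077 = 7² · 11² · 13
gcd takes min exponent of each prime: 7² · 11² = 5929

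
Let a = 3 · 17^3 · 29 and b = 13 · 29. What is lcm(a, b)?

max exponent per prime: 3 · 13 · 17^3 · 29 = 5556603

5556603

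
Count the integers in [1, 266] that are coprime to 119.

215

Prime factors of 119: 7, 17. Count integers ≤ 266 divisible by none of them.
By inclusion–exclusion: 266 − ⌊266/7⌋ − ⌊266/17⌋ + ⌊266/119⌋ = 215.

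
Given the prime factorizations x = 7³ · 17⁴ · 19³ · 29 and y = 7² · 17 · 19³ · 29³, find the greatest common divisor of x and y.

min exponent per shared prime: 7² · 17 · 19³ · 29 = 165692863

165692863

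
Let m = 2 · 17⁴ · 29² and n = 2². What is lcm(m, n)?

280964644

max exponent per prime: 2² · 17⁴ · 29² = 280964644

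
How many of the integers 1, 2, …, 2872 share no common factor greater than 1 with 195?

195 = 3·5·13. Inclusion–exclusion on these primes:
2872 − ⌊2872/3⌋ − ⌊2872/5⌋ − ⌊2872/13⌋ + ⌊2872/15⌋ + ⌊2872/39⌋ + ⌊2872/65⌋ − ⌊2872/195⌋ = 1415

1415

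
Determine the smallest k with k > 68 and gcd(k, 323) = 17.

85

Multiples of 17 above 68: 17·5, 17·6, … . Need the cofactor coprime to 323/17 = 19.
Checking s = 5, 6, … the first with gcd(s, 19) = 1 is s = 5, giving 85.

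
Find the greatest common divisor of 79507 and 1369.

Euclid: 79507 = 58·1369 + 105; 1369 = 13·105 + 4; 105 = 26·4 + 1; 4 = 4·1 + 0. Last nonzero remainder: 1.

1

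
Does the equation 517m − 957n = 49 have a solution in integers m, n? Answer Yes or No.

By Bézout, 517m − 957n = 49 has integer solutions iff gcd(517, 957) | 49.
Euclid: 957 = 1·517 + 440; 517 = 1·440 + 77; 440 = 5·77 + 55; 77 = 1·55 + 22; 55 = 2·22 + 11; 22 = 2·11 + 0. gcd = 11; 49 mod 11 = 5. No.

No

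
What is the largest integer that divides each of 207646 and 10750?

2

Euclid: 207646 = 19·10750 + 3396; 10750 = 3·3396 + 562; 3396 = 6·562 + 24; 562 = 23·24 + 10; 24 = 2·10 + 4; 10 = 2·4 + 2; 4 = 2·2 + 0. Last nonzero remainder: 2.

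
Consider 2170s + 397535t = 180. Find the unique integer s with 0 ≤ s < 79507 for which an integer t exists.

Reduce mod 397535: 2170s ≡ 180 (mod 397535). With g = gcd(2170, 397535) = 5 dividing 180, divide through: 434s ≡ 36 (mod 79507).
Since gcd(434, 79507) = 1, s ≡ 36·(434)⁻¹ ≡ 3664 (mod 79507). Smallest non-negative: 3664.

3664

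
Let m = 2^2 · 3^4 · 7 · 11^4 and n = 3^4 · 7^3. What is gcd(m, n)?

min exponent per shared prime: 3^4 · 7 = 567

567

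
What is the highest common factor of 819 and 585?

Euclid: 819 = 1·585 + 234; 585 = 2·234 + 117; 234 = 2·117 + 0. Last nonzero remainder: 117.

117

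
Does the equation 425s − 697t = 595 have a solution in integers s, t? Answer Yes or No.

gcd(425, 697): 697 = 1·425 + 272; 425 = 1·272 + 153; 272 = 1·153 + 119; 153 = 1·119 + 34; 119 = 3·34 + 17; 34 = 2·17 + 0 → 17
17 divides 595, so a solution exists.

Yes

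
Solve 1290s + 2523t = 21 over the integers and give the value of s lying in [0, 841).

Reduce mod 2523: 1290s ≡ 21 (mod 2523). With g = gcd(1290, 2523) = 3 dividing 21, divide through: 430s ≡ 7 (mod 841).
Since gcd(430, 841) = 1, s ≡ 7·(430)⁻¹ ≡ 45 (mod 841). Smallest non-negative: 45.

45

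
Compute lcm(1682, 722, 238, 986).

72257038

1682 = 2 · 29²; 722 = 2 · 19²; 238 = 2 · 7 · 17; 986 = 2 · 17 · 29
lcm takes max exponent of each prime: 2 · 7 · 17 · 19² · 29² = 72257038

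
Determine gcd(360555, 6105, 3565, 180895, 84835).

5

gcd(360555, 6105): 360555 = 59·6105 + 360; 6105 = 16·360 + 345; 360 = 1·345 + 15; 345 = 23·15 + 0 → 15
gcd(15, 3565): 3565 = 237·15 + 10; 15 = 1·10 + 5; 10 = 2·5 + 0 → 5
gcd(5, 180895): 180895 = 36179·5 + 0 → 5
gcd(5, 84835): 84835 = 16967·5 + 0 → 5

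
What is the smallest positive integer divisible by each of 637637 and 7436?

2550548

gcd first: 637637 = 85·7436 + 5577; 7436 = 1·5577 + 1859; 5577 = 3·1859 + 0 → gcd = 1859
lcm = 637637·7436/gcd = 4741468732/1859 = 2550548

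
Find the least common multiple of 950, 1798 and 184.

78572600

lcm(950, 1798) = 950·1798/gcd = 1708100/2 = 854050
lcm(854050, 184) = 854050·184/gcd = 157145200/2 = 78572600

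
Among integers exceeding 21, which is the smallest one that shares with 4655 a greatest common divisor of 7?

Multiples of 7 above 21: 7·4, 7·5, … . Need the cofactor coprime to 4655/7 = 665.
Checking s = 4, 5, … the first with gcd(s, 665) = 1 is s = 4, giving 28.

28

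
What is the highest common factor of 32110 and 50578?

32110 = 2 · 5 · 13² · 19
50578 = 2 · 11³ · 19
Common: 2 · 19 = 38

38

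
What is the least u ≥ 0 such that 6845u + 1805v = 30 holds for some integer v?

Reduce mod 1805: 6845u ≡ 30 (mod 1805). With g = gcd(6845, 1805) = 5 dividing 30, divide through: 1369u ≡ 6 (mod 361).
Since gcd(1369, 361) = 1, u ≡ 6·(1369)⁻¹ ≡ 101 (mod 361). Smallest non-negative: 101.

101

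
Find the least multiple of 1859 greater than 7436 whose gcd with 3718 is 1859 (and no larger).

9295

3718 = 1859·2. Any t with gcd(t, 3718) = 1859 is a multiple of 1859, say 1859s, with s coprime to 2.
Need s > 7436/1859, so s ≥ 5. First s ≥ 5 with gcd(s, 2) = 1 is s = 5. Thus t = 1859·5 = 9295.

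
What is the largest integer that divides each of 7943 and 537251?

7943 = 13² · 47
537251 = 11 · 13² · 17²
Common: 13² = 169

169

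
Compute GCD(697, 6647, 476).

17

697 = 17 · 41; 6647 = 17² · 23; 476 = 2² · 7 · 17
gcd takes min exponent of each prime: 17 = 17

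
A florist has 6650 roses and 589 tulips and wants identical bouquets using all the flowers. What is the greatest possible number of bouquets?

Euclid: 6650 = 11·589 + 171; 589 = 3·171 + 76; 171 = 2·76 + 19; 76 = 4·19 + 0. Last nonzero remainder: 19.

19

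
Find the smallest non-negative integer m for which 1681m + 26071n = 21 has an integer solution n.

5025

Euclid: 26071 = 15·1681 + 856; 1681 = 1·856 + 825; 856 = 1·825 + 31; 825 = 26·31 + 19; 31 = 1·19 + 12; 19 = 1·12 + 7; 12 = 1·7 + 5; 7 = 1·5 + 2; 5 = 2·2 + 1; 2 = 2·1 + 0 → gcd = 1; 21 = 1·21.
Back-substitution yields 1681·(-10934) + 26071·(705) = 1, so one solution is m = -10934·21 = -229614, n = 705·21 = 14805.
Solutions in m differ by 26071/1 = 26071; the one in [0, 26071) is -229614 mod 26071 = 5025.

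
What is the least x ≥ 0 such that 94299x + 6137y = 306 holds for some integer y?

Reduce mod 6137: 94299x ≡ 306 (mod 6137). With g = gcd(94299, 6137) = 17 dividing 306, divide through: 5547x ≡ 18 (mod 361).
Since gcd(5547, 361) = 1, x ≡ 18·(5547)⁻¹ ≡ 115 (mod 361). Smallest non-negative: 115.

115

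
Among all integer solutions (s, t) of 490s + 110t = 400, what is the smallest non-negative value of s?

gcd(490, 110) = 10 (Euclid: 490 = 4·110 + 50; 110 = 2·50 + 10; 50 = 5·10 + 0), and 10 | 400.
Extended Euclid: 490·(-2) + 110·(9) = 10. Scale by 40: s₀ = -80.
General solution s = s₀ + 11k; reducing mod 11 gives s = 8 (and t = -32).

8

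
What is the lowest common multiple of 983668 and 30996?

1088920476

gcd first: 983668 = 31·30996 + 22792; 30996 = 1·22792 + 8204; 22792 = 2·8204 + 6384; 8204 = 1·6384 + 1820; 6384 = 3·1820 + 924; 1820 = 1·924 + 896; 924 = 1·896 + 28; 896 = 32·28 + 0 → gcd = 28
lcm = 983668·30996/gcd = 30489773328/28 = 1088920476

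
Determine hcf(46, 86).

Euclid: 86 = 1·46 + 40; 46 = 1·40 + 6; 40 = 6·6 + 4; 6 = 1·4 + 2; 4 = 2·2 + 0. Last nonzero remainder: 2.

2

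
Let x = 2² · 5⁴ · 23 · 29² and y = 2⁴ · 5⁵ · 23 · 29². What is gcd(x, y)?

min exponent per shared prime: 2² · 5⁴ · 23 · 29² = 48357500

48357500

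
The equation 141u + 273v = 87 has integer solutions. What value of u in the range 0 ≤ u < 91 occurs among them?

Reduce mod 273: 141u ≡ 87 (mod 273). With g = gcd(141, 273) = 3 dividing 87, divide through: 47u ≡ 29 (mod 91).
Since gcd(47, 91) = 1, u ≡ 29·(47)⁻¹ ≡ 80 (mod 91). Smallest non-negative: 80.

80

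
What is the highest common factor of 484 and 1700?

484 = 2² · 11²
1700 = 2² · 5² · 17
Common: 2² = 4

4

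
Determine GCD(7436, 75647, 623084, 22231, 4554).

7436 = 2² · 11 · 13²; 75647 = 11 · 13 · 23²; 623084 = 2² · 7² · 11 · 17²; 22231 = 11 · 43 · 47; 4554 = 2 · 3² · 11 · 23
gcd takes min exponent of each prime: 11 = 11

11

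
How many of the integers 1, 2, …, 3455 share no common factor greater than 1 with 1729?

Prime factors of 1729: 7, 13, 19. Count integers ≤ 3455 divisible by none of them.
By inclusion–exclusion: 3455 − ⌊3455/7⌋ − ⌊3455/13⌋ − ⌊3455/19⌋ + ⌊3455/91⌋ + ⌊3455/133⌋ + ⌊3455/247⌋ − ⌊3455/1729⌋ = 2590.

2590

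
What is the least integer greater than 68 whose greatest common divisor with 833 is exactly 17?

85

gcd(x, 833) = 17 forces 17 | x; write x = 17s. Then gcd(17s, 17·49) = 17·gcd(s, 49), so need gcd(s, 49) = 1.
17s > 68 gives s ≥ 5. The least s ≥ 5 coprime to 49 is 5, so x = 17·5 = 85.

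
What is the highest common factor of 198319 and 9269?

1

Euclid: 198319 = 21·9269 + 3670; 9269 = 2·3670 + 1929; 3670 = 1·1929 + 1741; 1929 = 1·1741 + 188; 1741 = 9·188 + 49; 188 = 3·49 + 41; 49 = 1·41 + 8; 41 = 5·8 + 1; 8 = 8·1 + 0. Last nonzero remainder: 1.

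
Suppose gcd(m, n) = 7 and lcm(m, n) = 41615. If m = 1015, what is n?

m·n = gcd·lcm = 7·41615 = 291305, so n = 291305/1015 = 287.

287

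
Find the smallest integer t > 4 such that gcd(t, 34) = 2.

6

Multiples of 2 above 4: 2·3, 2·4, … . Need the cofactor coprime to 34/2 = 17.
Checking s = 3, 4, … the first with gcd(s, 17) = 1 is s = 3, giving 6.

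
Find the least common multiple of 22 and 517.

22 = 2 · 11; 517 = 11 · 47
max exponents: 2 · 11 · 47 = 1034

1034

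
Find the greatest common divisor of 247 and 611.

Euclid: 611 = 2·247 + 117; 247 = 2·117 + 13; 117 = 9·13 + 0. Last nonzero remainder: 13.

13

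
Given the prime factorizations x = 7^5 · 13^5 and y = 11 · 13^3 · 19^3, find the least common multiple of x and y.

470826013156499

max exponent per prime: 7^5 · 11 · 13^5 · 19^3 = 470826013156499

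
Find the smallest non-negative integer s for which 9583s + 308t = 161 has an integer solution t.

Euclid: 9583 = 31·308 + 35; 308 = 8·35 + 28; 35 = 1·28 + 7; 28 = 4·7 + 0 → gcd = 7; 161 = 7·23.
Back-substitution yields 9583·(9) + 308·(-280) = 7, so one solution is s = 9·23 = 207, t = -280·23 = -6440.
Solutions in s differ by 308/7 = 44; the one in [0, 44) is 207 mod 44 = 31.

31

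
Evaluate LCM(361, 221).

361 = 19²; 221 = 13 · 17
max exponents: 13 · 17 · 19² = 79781

79781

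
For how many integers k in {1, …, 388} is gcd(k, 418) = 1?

418 = 2·11·19. Inclusion–exclusion on these primes:
388 − ⌊388/2⌋ − ⌊388/11⌋ − ⌊388/19⌋ + ⌊388/22⌋ + ⌊388/38⌋ + ⌊388/209⌋ − ⌊388/418⌋ = 167

167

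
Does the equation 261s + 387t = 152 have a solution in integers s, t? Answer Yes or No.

No

gcd(261, 387): 387 = 1·261 + 126; 261 = 2·126 + 9; 126 = 14·9 + 0 → 9
9 does not divide 152, so a solution does not exist.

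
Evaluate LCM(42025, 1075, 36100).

42025 = 5² · 41²; 1075 = 5² · 43; 36100 = 2² · 5² · 19²
lcm takes max exponent of each prime: 2² · 5² · 19² · 41² · 43 = 2609416300

2609416300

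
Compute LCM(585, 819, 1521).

53235

lcm(585, 819) = 585·819/gcd = 479115/117 = 4095
lcm(4095, 1521) = 4095·1521/gcd = 6228495/117 = 53235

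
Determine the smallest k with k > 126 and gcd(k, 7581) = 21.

Multiples of 21 above 126: 21·7, 21·8, … . Need the cofactor coprime to 7581/21 = 361.
Checking s = 7, 8, … the first with gcd(s, 361) = 1 is s = 7, giving 147.

147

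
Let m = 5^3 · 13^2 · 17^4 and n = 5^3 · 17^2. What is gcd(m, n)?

36125

min exponent per shared prime: 5^3 · 17^2 = 36125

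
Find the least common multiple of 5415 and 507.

5415 = 3 · 5 · 19²; 507 = 3 · 13²
max exponents: 3 · 5 · 13² · 19² = 915135

915135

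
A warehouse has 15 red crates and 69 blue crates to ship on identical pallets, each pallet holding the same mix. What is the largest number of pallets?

15 = 3 · 5
69 = 3 · 23
Common: 3 = 3

3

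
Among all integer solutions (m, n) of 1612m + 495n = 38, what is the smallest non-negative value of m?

Euclid: 1612 = 3·495 + 127; 495 = 3·127 + 114; 127 = 1·114 + 13; 114 = 8·13 + 10; 13 = 1·10 + 3; 10 = 3·3 + 1; 3 = 3·1 + 0 → gcd = 1; 38 = 1·38.
Back-substitution yields 1612·(-152) + 495·(495) = 1, so one solution is m = -152·38 = -5776, n = 495·38 = 18810.
Solutions in m differ by 495/1 = 495; the one in [0, 495) is -5776 mod 495 = 164.

164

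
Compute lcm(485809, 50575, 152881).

485809 = 17² · 41²; 50575 = 5² · 7 · 17²; 152881 = 17² · 23²
lcm takes max exponent of each prime: 5² · 7 · 17² · 23² · 41² = 44973768175

44973768175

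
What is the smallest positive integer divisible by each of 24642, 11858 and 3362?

24642 = 2 · 3² · 37²; 11858 = 2 · 7² · 11²; 3362 = 2 · 41²
lcm takes max exponent of each prime: 2 · 3² · 7² · 11² · 37² · 41² = 245598164658

245598164658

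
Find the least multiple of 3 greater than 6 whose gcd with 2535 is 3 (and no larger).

Multiples of 3 above 6: 3·3, 3·4, … . Need the cofactor coprime to 2535/3 = 845.
Checking s = 3, 4, … the first with gcd(s, 845) = 1 is s = 3, giving 9.

9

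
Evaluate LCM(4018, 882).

36162

4018 = 2 · 7² · 41; 882 = 2 · 3² · 7²
max exponents: 2 · 3² · 7² · 41 = 36162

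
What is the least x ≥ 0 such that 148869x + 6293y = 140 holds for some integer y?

Euclid: 148869 = 23·6293 + 4130; 6293 = 1·4130 + 2163; 4130 = 1·2163 + 1967; 2163 = 1·1967 + 196; 1967 = 10·196 + 7; 196 = 28·7 + 0 → gcd = 7; 140 = 7·20.
Back-substitution yields 148869·(32) + 6293·(-757) = 7, so one solution is x = 32·20 = 640, y = -757·20 = -15140.
Solutions in x differ by 6293/7 = 899; the one in [0, 899) is 640 mod 899 = 640.

640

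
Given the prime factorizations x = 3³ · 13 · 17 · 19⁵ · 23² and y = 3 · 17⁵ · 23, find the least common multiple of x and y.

652792866812990397

max exponent per prime: 3³ · 13 · 17⁵ · 19⁵ · 23² = 652792866812990397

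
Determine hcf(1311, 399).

1311 = 3 · 19 · 23
399 = 3 · 7 · 19
Common: 3 · 19 = 57

57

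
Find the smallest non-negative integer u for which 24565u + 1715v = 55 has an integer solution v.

31

gcd(24565, 1715) = 5 (Euclid: 24565 = 14·1715 + 555; 1715 = 3·555 + 50; 555 = 11·50 + 5; 50 = 10·5 + 0), and 5 | 55.
Extended Euclid: 24565·(34) + 1715·(-487) = 5. Scale by 11: u₀ = 374.
General solution u = u₀ + 343t; reducing mod 343 gives u = 31 (and v = -444).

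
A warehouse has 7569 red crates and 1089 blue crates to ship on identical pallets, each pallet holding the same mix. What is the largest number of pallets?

9

Euclid: 7569 = 6·1089 + 1035; 1089 = 1·1035 + 54; 1035 = 19·54 + 9; 54 = 6·9 + 0. Last nonzero remainder: 9.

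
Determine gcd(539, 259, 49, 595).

539 = 7² · 11; 259 = 7 · 37; 49 = 7²; 595 = 5 · 7 · 17
gcd takes min exponent of each prime: 7 = 7

7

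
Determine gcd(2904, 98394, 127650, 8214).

gcd(2904, 98394): 98394 = 33·2904 + 2562; 2904 = 1·2562 + 342; 2562 = 7·342 + 168; 342 = 2·168 + 6; 168 = 28·6 + 0 → 6
gcd(6, 127650): 127650 = 21275·6 + 0 → 6
gcd(6, 8214): 8214 = 1369·6 + 0 → 6

6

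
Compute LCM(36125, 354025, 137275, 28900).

36125 = 5³ · 17²; 354025 = 5² · 7² · 17²; 137275 = 5² · 17² · 19; 28900 = 2² · 5² · 17²
lcm takes max exponent of each prime: 2² · 5³ · 7² · 17² · 19 = 134529500

134529500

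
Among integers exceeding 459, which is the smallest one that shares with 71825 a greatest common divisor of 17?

gcd(m, 71825) = 17 forces 17 | m; write m = 17s. Then gcd(17s, 17·4225) = 17·gcd(s, 4225), so need gcd(s, 4225) = 1.
17s > 459 gives s ≥ 28. The least s ≥ 28 coprime to 4225 is 28, so m = 17·28 = 476.

476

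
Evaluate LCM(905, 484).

438020

gcd first: 905 = 1·484 + 421; 484 = 1·421 + 63; 421 = 6·63 + 43; 63 = 1·43 + 20; 43 = 2·20 + 3; 20 = 6·3 + 2; 3 = 1·2 + 1; 2 = 2·1 + 0 → gcd = 1
lcm = 905·484/gcd = 438020/1 = 438020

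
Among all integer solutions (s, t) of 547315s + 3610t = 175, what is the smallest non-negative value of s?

23

Euclid: 547315 = 151·3610 + 2205; 3610 = 1·2205 + 1405; 2205 = 1·1405 + 800; 1405 = 1·800 + 605; 800 = 1·605 + 195; 605 = 3·195 + 20; 195 = 9·20 + 15; 20 = 1·15 + 5; 15 = 3·5 + 0 → gcd = 5; 175 = 5·35.
Back-substitution yields 547315·(-185) + 3610·(28048) = 5, so one solution is s = -185·35 = -6475, t = 28048·35 = 981680.
Solutions in s differ by 3610/5 = 722; the one in [0, 722) is -6475 mod 722 = 23.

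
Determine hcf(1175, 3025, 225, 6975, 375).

25

gcd(1175, 3025): 3025 = 2·1175 + 675; 1175 = 1·675 + 500; 675 = 1·500 + 175; 500 = 2·175 + 150; 175 = 1·150 + 25; 150 = 6·25 + 0 → 25
gcd(25, 225): 225 = 9·25 + 0 → 25
gcd(25, 6975): 6975 = 279·25 + 0 → 25
gcd(25, 375): 375 = 15·25 + 0 → 25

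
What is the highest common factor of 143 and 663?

13

143 = 11 · 13
663 = 3 · 13 · 17
Common: 13 = 13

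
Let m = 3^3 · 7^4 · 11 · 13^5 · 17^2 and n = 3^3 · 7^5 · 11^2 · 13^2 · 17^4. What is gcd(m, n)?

min exponent per shared prime: 3^3 · 7^4 · 11 · 13^2 · 17^2 = 34828370577

34828370577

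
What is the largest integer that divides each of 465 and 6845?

465 = 3 · 5 · 31
6845 = 5 · 37²
Common: 5 = 5

5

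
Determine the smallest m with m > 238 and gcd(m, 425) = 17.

gcd(m, 425) = 17 forces 17 | m; write m = 17s. Then gcd(17s, 17·25) = 17·gcd(s, 25), so need gcd(s, 25) = 1.
17s > 238 gives s ≥ 15. The least s ≥ 15 coprime to 25 is 16, so m = 17·16 = 272.

272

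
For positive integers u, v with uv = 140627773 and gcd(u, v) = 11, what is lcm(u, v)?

For any two positive integers, gcd × lcm equals their product. Hence lcm = 140627773 / 11 = 12784343.

12784343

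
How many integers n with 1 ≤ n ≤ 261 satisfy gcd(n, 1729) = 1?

195

Prime factors of 1729: 7, 13, 19. Count integers ≤ 261 divisible by none of them.
By inclusion–exclusion: 261 − ⌊261/7⌋ − ⌊261/13⌋ − ⌊261/19⌋ + ⌊261/91⌋ + ⌊261/133⌋ + ⌊261/247⌋ − ⌊261/1729⌋ = 195.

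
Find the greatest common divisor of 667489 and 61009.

361

Euclid: 667489 = 10·61009 + 57399; 61009 = 1·57399 + 3610; 57399 = 15·3610 + 3249; 3610 = 1·3249 + 361; 3249 = 9·361 + 0. Last nonzero remainder: 361.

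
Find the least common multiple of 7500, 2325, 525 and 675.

lcm(7500, 2325) = 7500·2325/gcd = 17437500/75 = 232500
lcm(232500, 525) = 232500·525/gcd = 122062500/75 = 1627500
lcm(1627500, 675) = 1627500·675/gcd = 1098562500/75 = 14647500

14647500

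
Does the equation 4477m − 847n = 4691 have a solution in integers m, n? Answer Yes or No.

No

By Bézout, 4477m − 847n = 4691 has integer solutions iff gcd(4477, 847) | 4691.
Euclid: 4477 = 5·847 + 242; 847 = 3·242 + 121; 242 = 2·121 + 0. gcd = 121; 4691 mod 121 = 93. No.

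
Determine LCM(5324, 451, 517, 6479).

lcm(5324, 451) = 5324·451/gcd = 2401124/11 = 218284
lcm(218284, 517) = 218284·517/gcd = 112852828/11 = 10259348
lcm(10259348, 6479) = 10259348·6479/gcd = 66470315692/11 = 6042755972

6042755972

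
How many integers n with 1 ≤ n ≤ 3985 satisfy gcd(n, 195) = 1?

195 = 3·5·13. Inclusion–exclusion on these primes:
3985 − ⌊3985/3⌋ − ⌊3985/5⌋ − ⌊3985/13⌋ + ⌊3985/15⌋ + ⌊3985/39⌋ + ⌊3985/65⌋ − ⌊3985/195⌋ = 1962

1962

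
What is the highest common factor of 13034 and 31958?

Euclid: 31958 = 2·13034 + 5890; 13034 = 2·5890 + 1254; 5890 = 4·1254 + 874; 1254 = 1·874 + 380; 874 = 2·380 + 114; 380 = 3·114 + 38; 114 = 3·38 + 0. Last nonzero remainder: 38.

38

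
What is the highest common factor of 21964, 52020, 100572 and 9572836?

1156

21964 = 2² · 17² · 19; 52020 = 2² · 3² · 5 · 17²; 100572 = 2² · 3 · 17² · 29; 9572836 = 2² · 7² · 13² · 17²
gcd takes min exponent of each prime: 2² · 17² = 1156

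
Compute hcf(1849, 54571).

Euclid: 54571 = 29·1849 + 950; 1849 = 1·950 + 899; 950 = 1·899 + 51; 899 = 17·51 + 32; 51 = 1·32 + 19; 32 = 1·19 + 13; 19 = 1·13 + 6; 13 = 2·6 + 1; 6 = 6·1 + 0. Last nonzero remainder: 1.

1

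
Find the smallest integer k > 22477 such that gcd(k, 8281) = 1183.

8281 = 1183·7. Any k with gcd(k, 8281) = 1183 is a multiple of 1183, say 1183s, with s coprime to 7.
Need s > 22477/1183, so s ≥ 20. First s ≥ 20 with gcd(s, 7) = 1 is s = 20. Thus k = 1183·20 = 23660.

23660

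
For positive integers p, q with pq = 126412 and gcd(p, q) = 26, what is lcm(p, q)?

4862

Since gcd(p,q)·lcm(p,q) = pq, lcm = 126412/26 = 4862.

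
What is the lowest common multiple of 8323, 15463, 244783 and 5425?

lcm(8323, 15463) = 8323·15463/gcd = 128698549/7 = 18385507
lcm(18385507, 244783) = 18385507·244783/gcd = 4500459559981/7 = 642922794283
lcm(642922794283, 5425) = 642922794283·5425/gcd = 3487856158985275/7 = 498265165569325

498265165569325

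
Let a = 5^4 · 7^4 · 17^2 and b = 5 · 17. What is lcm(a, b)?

max exponent per prime: 5^4 · 7^4 · 17^2 = 433680625

433680625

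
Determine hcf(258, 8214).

6

258 = 2 · 3 · 43
8214 = 2 · 3 · 37²
Common: 2 · 3 = 6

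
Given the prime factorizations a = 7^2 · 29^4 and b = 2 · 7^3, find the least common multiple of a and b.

485194766

max exponent per prime: 2 · 7^3 · 29^4 = 485194766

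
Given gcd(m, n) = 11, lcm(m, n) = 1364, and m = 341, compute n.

44

Using mn = gcd(m,n)·lcm(m,n) = 11·1364 = 15004, we get n = 15004/341 = 44.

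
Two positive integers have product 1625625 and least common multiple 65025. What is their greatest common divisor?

gcd·lcm = product, so gcd = 1625625/65025 = 25.

25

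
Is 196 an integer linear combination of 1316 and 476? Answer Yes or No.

gcd(1316, 476): 1316 = 2·476 + 364; 476 = 1·364 + 112; 364 = 3·112 + 28; 112 = 4·28 + 0 → 28
28 divides 196, so a solution exists.

Yes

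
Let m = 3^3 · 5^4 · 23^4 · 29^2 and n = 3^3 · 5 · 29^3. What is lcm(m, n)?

max exponent per prime: 3^3 · 5^4 · 23^4 · 29^3 = 115172586264375

115172586264375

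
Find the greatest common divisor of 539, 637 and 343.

539 = 7² · 11; 637 = 7² · 13; 343 = 7³
gcd takes min exponent of each prime: 7² = 49

49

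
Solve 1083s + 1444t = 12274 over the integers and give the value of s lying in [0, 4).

Euclid: 1444 = 1·1083 + 361; 1083 = 3·361 + 0 → gcd = 361; 12274 = 361·34.
Back-substitution yields 1083·(-1) + 1444·(1) = 361, so one solution is s = -1·34 = -34, t = 1·34 = 34.
Solutions in s differ by 1444/361 = 4; the one in [0, 4) is -34 mod 4 = 2.

2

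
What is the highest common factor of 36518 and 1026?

38

Euclid: 36518 = 35·1026 + 608; 1026 = 1·608 + 418; 608 = 1·418 + 190; 418 = 2·190 + 38; 190 = 5·38 + 0. Last nonzero remainder: 38.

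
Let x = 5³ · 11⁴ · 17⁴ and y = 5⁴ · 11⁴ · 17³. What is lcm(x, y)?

max exponent per prime: 5⁴ · 11⁴ · 17⁴ = 764269350625

764269350625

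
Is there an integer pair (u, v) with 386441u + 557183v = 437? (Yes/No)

gcd(386441, 557183): 557183 = 1·386441 + 170742; 386441 = 2·170742 + 44957; 170742 = 3·44957 + 35871; 44957 = 1·35871 + 9086; 35871 = 3·9086 + 8613; 9086 = 1·8613 + 473; 8613 = 18·473 + 99; 473 = 4·99 + 77; 99 = 1·77 + 22; 77 = 3·22 + 11; 22 = 2·11 + 0 → 11
11 does not divide 437, so a solution does not exist.

No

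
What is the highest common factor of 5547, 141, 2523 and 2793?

5547 = 3 · 43²; 141 = 3 · 47; 2523 = 3 · 29²; 2793 = 3 · 7² · 19
gcd takes min exponent of each prime: 3 = 3

3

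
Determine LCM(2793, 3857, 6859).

29239917

lcm(2793, 3857) = 2793·3857/gcd = 10772601/133 = 80997
lcm(80997, 6859) = 80997·6859/gcd = 555558423/19 = 29239917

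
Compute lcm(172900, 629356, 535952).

lcm(172900, 629356) = 172900·629356/gcd = 108815652400/6916 = 15733900
lcm(15733900, 535952) = 15733900·535952/gcd = 8432615172800/76 = 110955462800

110955462800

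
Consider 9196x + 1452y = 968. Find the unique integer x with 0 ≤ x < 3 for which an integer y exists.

2

Reduce mod 1452: 9196x ≡ 968 (mod 1452). With g = gcd(9196, 1452) = 484 dividing 968, divide through: 19x ≡ 2 (mod 3).
Since gcd(19, 3) = 1, x ≡ 2·(19)⁻¹ ≡ 2 (mod 3). Smallest non-negative: 2.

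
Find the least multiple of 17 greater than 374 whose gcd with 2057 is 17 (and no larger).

gcd(m, 2057) = 17 forces 17 | m; write m = 17s. Then gcd(17s, 17·121) = 17·gcd(s, 121), so need gcd(s, 121) = 1.
17s > 374 gives s ≥ 23. The least s ≥ 23 coprime to 121 is 23, so m = 17·23 = 391.

391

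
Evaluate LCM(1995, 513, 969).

305235

1995 = 3 · 5 · 7 · 19; 513 = 3³ · 19; 969 = 3 · 17 · 19
lcm takes max exponent of each prime: 3³ · 5 · 7 · 17 · 19 = 305235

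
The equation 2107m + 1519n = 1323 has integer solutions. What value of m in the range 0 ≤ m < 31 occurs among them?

gcd(2107, 1519) = 49 (Euclid: 2107 = 1·1519 + 588; 1519 = 2·588 + 343; 588 = 1·343 + 245; 343 = 1·245 + 98; 245 = 2·98 + 49; 98 = 2·49 + 0), and 49 | 1323.
Extended Euclid: 2107·(13) + 1519·(-18) = 49. Scale by 27: m₀ = 351.
General solution m = m₀ + 31t; reducing mod 31 gives m = 10 (and n = -13).

10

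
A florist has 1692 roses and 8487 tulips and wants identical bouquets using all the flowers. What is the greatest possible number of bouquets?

9

Euclid: 8487 = 5·1692 + 27; 1692 = 62·27 + 18; 27 = 1·18 + 9; 18 = 2·9 + 0. Last nonzero remainder: 9.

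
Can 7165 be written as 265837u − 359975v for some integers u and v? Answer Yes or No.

gcd(265837, 359975): 359975 = 1·265837 + 94138; 265837 = 2·94138 + 77561; 94138 = 1·77561 + 16577; 77561 = 4·16577 + 11253; 16577 = 1·11253 + 5324; 11253 = 2·5324 + 605; 5324 = 8·605 + 484; 605 = 1·484 + 121; 484 = 4·121 + 0 → 121
121 does not divide 7165, so a solution does not exist.

No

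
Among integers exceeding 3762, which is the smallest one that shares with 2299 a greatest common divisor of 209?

3971

2299 = 209·11. Any x with gcd(x, 2299) = 209 is a multiple of 209, say 209s, with s coprime to 11.
Need s > 3762/209, so s ≥ 19. First s ≥ 19 with gcd(s, 11) = 1 is s = 19. Thus x = 209·19 = 3971.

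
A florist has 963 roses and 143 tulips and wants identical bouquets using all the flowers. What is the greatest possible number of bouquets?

963 = 3² · 107
143 = 11 · 13
Common: 1 = 1

1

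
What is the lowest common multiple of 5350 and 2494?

gcd first: 5350 = 2·2494 + 362; 2494 = 6·362 + 322; 362 = 1·322 + 40; 322 = 8·40 + 2; 40 = 20·2 + 0 → gcd = 2
lcm = 5350·2494/gcd = 13342900/2 = 6671450

6671450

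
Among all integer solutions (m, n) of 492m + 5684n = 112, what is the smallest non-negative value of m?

497

gcd(492, 5684) = 4 (Euclid: 5684 = 11·492 + 272; 492 = 1·272 + 220; 272 = 1·220 + 52; 220 = 4·52 + 12; 52 = 4·12 + 4; 12 = 3·4 + 0), and 4 | 112.
Extended Euclid: 492·(-439) + 5684·(38) = 4. Scale by 28: m₀ = -12292.
General solution m = m₀ + 1421t; reducing mod 1421 gives m = 497 (and n = -43).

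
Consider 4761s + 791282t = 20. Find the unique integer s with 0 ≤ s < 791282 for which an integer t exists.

Euclid: 791282 = 166·4761 + 956; 4761 = 4·956 + 937; 956 = 1·937 + 19; 937 = 49·19 + 6; 19 = 3·6 + 1; 6 = 6·1 + 0 → gcd = 1; 20 = 1·20.
Back-substitution yields 4761·(-124983) + 791282·(752) = 1, so one solution is s = -124983·20 = -2499660, t = 752·20 = 15040.
Solutions in s differ by 791282/1 = 791282; the one in [0, 791282) is -2499660 mod 791282 = 665468.

665468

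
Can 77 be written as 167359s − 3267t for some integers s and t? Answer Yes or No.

By Bézout, 167359s − 3267t = 77 has integer solutions iff gcd(167359, 3267) | 77.
Euclid: 167359 = 51·3267 + 742; 3267 = 4·742 + 299; 742 = 2·299 + 144; 299 = 2·144 + 11; 144 = 13·11 + 1; 11 = 11·1 + 0. gcd = 1; 77 mod 1 = 0. Yes.

Yes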